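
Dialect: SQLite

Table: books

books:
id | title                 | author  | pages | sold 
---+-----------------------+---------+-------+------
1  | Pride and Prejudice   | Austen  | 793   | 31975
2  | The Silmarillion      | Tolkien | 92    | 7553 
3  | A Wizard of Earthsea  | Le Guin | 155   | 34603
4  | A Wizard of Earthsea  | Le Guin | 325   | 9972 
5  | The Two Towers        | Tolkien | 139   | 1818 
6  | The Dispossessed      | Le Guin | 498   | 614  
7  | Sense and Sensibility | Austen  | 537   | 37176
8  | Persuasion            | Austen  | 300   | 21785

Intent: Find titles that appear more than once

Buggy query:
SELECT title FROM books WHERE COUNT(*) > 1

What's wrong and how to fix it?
Bug: WHERE can't reference COUNT(*); aggregates are computed after WHERE

Fix: Group first, then use HAVING for the count condition

Corrected query:
SELECT title FROM books GROUP BY title HAVING COUNT(*) > 1

Result:
title               
--------------------
A Wizard of Earthsea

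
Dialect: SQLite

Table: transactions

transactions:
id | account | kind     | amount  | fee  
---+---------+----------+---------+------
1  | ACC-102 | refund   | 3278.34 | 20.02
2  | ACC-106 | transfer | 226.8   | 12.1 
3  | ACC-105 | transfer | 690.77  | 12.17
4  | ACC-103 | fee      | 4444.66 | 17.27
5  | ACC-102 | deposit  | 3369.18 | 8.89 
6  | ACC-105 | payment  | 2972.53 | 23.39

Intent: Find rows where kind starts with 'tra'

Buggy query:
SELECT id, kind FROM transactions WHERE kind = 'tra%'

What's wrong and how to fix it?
Bug: '=' compares the literal string including the % character; pattern matching needs LIKE

Fix: Replace '=' with LIKE so 'tra%' is treated as a pattern

Corrected query:
SELECT id, kind FROM transactions WHERE kind LIKE 'tra%'

Result:
id | kind    
---+---------
2  | transfer
3  | transfer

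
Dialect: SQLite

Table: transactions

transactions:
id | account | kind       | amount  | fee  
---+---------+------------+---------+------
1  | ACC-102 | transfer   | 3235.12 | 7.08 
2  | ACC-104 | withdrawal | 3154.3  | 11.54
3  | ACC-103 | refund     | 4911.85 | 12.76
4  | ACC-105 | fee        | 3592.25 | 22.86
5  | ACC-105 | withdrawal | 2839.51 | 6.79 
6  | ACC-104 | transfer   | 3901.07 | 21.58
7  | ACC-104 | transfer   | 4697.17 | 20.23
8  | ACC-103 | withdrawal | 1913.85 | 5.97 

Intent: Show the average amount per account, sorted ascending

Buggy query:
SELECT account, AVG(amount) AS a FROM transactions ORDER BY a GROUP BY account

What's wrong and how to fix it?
Bug: ORDER BY appears before GROUP BY; SQL clause order requires GROUP BY first

Fix: Reorder: SELECT … FROM … GROUP BY … ORDER BY …

Corrected query:
SELECT account, AVG(amount) AS a FROM transactions GROUP BY account ORDER BY a

Result:
account | a          
--------+------------
ACC-105 | 3215.88    
ACC-102 | 3235.12    
ACC-103 | 3412.85    
ACC-104 | 3917.513333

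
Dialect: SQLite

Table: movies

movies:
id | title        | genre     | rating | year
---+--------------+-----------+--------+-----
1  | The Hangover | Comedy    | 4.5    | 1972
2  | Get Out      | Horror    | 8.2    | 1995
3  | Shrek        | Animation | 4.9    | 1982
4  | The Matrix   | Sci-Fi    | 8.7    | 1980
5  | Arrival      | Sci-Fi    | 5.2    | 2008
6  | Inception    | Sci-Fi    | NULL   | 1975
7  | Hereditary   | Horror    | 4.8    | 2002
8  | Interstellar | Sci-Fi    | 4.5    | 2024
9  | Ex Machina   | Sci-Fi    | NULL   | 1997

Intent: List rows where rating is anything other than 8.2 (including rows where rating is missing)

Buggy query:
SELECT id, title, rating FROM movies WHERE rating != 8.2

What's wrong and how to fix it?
Bug: 'rating != 8.2' is unknown when rating is NULL, so NULL rows are silently excluded

Fix: Add an explicit OR rating IS NULL to include the missing-value rows

Corrected query:
SELECT id, title, rating FROM movies WHERE rating != 8.2 OR rating IS NULL

Result:
id | title        | rating
---+--------------+-------
1  | The Hangover | 4.5   
3  | Shrek        | 4.9   
4  | The Matrix   | 8.7   
5  | Arrival      | 5.2   
6  | Inception    | NULL  
7  | Hereditary   | 4.8   
8  | Interstellar | 4.5   
9  | Ex Machina   | NULL  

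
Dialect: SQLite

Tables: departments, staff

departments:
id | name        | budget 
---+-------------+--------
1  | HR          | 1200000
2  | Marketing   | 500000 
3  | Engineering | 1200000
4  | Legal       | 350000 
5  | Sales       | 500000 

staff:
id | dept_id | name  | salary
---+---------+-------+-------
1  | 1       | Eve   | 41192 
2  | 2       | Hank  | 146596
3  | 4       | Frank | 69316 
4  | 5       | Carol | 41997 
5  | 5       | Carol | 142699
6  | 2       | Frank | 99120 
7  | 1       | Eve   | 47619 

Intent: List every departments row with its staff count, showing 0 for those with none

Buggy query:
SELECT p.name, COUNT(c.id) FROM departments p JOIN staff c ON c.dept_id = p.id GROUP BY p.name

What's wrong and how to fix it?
Bug: An inner join excludes parents with zero children

Fix: Switch to LEFT JOIN to retain unmatched parent rows

Corrected query:
SELECT p.name, COUNT(c.id) FROM departments p LEFT JOIN staff c ON c.dept_id = p.id GROUP BY p.name

Result:
name        | COUNT(c.id)
------------+------------
Engineering | 0          
HR          | 2          
Legal       | 1          
Marketing   | 2          
Sales       | 2          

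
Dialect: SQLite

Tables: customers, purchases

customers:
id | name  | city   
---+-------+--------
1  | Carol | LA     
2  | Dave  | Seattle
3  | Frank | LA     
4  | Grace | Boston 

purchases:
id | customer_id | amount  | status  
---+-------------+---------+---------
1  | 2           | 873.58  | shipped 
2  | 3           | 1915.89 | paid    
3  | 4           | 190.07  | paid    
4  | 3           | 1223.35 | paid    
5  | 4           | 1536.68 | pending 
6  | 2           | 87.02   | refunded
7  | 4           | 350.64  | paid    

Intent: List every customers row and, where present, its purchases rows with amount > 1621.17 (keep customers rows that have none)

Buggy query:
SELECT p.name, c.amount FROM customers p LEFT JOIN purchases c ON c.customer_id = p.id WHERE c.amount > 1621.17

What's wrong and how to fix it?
Bug: A WHERE condition on the right-hand table after LEFT JOIN drops unmatched parents

Fix: Move the right-table condition into the ON clause so unmatched parents are kept

Corrected query:
SELECT p.name, c.amount FROM customers p LEFT JOIN purchases c ON c.customer_id = p.id AND c.amount > 1621.17

Result:
name  | amount 
------+--------
Carol | NULL   
Dave  | NULL   
Frank | 1915.89
Grace | NULL   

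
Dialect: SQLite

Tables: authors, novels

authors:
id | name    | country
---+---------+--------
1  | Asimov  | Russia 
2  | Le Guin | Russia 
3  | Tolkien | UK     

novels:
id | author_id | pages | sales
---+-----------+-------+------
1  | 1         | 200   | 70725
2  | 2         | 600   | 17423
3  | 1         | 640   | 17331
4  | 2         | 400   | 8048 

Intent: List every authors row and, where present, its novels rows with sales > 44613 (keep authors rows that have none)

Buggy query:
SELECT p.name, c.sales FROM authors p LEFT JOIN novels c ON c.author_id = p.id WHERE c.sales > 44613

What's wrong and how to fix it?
Bug: A WHERE condition on the right-hand table after LEFT JOIN drops unmatched parents

Fix: Put 'c.sales > 44613' in the JOIN's ON clause instead of WHERE

Corrected query:
SELECT p.name, c.sales FROM authors p LEFT JOIN novels c ON c.author_id = p.id AND c.sales > 44613

Result:
name    | sales
--------+------
Asimov  | 70725
Le Guin | NULL 
Tolkien | NULL 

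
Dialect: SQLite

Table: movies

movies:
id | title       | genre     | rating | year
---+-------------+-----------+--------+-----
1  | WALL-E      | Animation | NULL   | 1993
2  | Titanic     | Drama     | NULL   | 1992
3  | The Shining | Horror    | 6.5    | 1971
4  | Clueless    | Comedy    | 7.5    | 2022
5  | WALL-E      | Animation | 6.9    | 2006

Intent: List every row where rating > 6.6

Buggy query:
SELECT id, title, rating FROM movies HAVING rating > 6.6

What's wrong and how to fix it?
Bug: This is a non-aggregate query (no GROUP BY, no aggregates), so in SQLite the HAVING clause is invalid here; a row-level condition belongs in WHERE

Fix: Use WHERE for row-level filtering

Corrected query:
SELECT id, title, rating FROM movies WHERE rating > 6.6

Result:
id | title    | rating
---+----------+-------
4  | Clueless | 7.5   
5  | WALL-E   | 6.9   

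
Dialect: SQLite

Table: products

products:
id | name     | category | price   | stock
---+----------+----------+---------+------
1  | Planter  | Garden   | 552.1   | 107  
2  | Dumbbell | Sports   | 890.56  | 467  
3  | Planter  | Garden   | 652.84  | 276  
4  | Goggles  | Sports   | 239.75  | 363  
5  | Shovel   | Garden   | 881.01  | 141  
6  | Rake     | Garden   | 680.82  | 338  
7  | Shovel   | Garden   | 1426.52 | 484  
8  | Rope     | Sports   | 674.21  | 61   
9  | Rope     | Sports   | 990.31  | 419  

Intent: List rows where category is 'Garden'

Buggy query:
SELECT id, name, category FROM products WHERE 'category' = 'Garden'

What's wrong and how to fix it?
Bug: Single quotes denote string literals in SQL; the column name is being compared as a constant string

Fix: Reference the column as category without single quotes

Corrected query:
SELECT id, name, category FROM products WHERE category = 'Garden'

Result:
id | name    | category
---+---------+---------
1  | Planter | Garden  
3  | Planter | Garden  
5  | Shovel  | Garden  
6  | Rake    | Garden  
7  | Shovel  | Garden  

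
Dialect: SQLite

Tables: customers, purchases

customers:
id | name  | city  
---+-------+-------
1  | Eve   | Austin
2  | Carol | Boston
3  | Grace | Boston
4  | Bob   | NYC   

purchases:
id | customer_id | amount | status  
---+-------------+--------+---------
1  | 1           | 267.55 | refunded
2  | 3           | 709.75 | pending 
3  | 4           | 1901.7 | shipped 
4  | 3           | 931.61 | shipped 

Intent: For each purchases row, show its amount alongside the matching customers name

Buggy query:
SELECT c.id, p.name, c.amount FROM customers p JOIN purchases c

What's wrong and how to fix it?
Bug: JOIN with no ON clause produces a cartesian product; every purchases row pairs with every customers row

Fix: Add ON c.customer_id = p.id to the JOIN

Corrected query:
SELECT c.id, p.name, c.amount FROM customers p JOIN purchases c ON c.customer_id = p.id

Result:
id | name  | amount
---+-------+-------
1  | Eve   | 267.55
2  | Grace | 709.75
3  | Bob   | 1901.7
4  | Grace | 931.61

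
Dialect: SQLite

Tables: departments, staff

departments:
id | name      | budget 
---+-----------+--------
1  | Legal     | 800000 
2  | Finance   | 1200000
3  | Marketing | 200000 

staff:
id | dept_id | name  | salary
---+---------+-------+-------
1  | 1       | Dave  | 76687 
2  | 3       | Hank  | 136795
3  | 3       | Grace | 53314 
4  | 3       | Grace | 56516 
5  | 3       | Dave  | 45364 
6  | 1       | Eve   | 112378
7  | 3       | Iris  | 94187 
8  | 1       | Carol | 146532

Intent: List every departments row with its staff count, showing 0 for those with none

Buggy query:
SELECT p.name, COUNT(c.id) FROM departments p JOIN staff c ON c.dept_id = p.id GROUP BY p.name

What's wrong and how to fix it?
Bug: INNER JOIN drops departments rows that have no matching staff rows

Fix: Switch to LEFT JOIN to retain unmatched parent rows

Corrected query:
SELECT p.name, COUNT(c.id) FROM departments p LEFT JOIN staff c ON c.dept_id = p.id GROUP BY p.name

Result:
name      | COUNT(c.id)
----------+------------
Finance   | 0          
Legal     | 3          
Marketing | 5          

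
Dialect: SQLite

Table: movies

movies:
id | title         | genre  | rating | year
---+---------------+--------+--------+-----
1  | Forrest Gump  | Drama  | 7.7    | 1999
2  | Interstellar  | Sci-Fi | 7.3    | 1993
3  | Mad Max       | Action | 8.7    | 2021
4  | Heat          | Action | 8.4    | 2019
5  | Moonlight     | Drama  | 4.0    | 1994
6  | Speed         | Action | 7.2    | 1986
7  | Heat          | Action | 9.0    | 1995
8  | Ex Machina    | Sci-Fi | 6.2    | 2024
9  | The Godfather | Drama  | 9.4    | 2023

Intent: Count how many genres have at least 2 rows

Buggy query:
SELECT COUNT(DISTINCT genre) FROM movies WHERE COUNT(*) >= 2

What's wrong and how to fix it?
Bug: COUNT(*) cannot appear in WHERE; the per-group count doesn't exist yet

Fix: Group first with HAVING COUNT(*) >= 2, then COUNT the resulting groups

Corrected query:
SELECT COUNT(*) FROM (SELECT genre FROM movies GROUP BY genre HAVING COUNT(*) >= 2)

Result:
COUNT(*)
--------
3       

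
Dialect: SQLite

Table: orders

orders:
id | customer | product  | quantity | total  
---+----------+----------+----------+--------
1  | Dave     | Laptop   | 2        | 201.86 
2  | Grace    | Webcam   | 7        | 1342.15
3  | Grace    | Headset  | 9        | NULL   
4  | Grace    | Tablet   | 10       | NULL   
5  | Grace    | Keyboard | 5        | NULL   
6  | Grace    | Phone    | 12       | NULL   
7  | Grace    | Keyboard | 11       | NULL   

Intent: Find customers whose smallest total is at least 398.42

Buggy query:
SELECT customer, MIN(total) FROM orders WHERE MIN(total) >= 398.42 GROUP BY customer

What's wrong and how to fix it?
Bug: MIN() in WHERE is a misuse of aggregate

Fix: Replace WHERE with HAVING after the GROUP BY

Corrected query:
SELECT customer, MIN(total) FROM orders GROUP BY customer HAVING MIN(total) >= 398.42

Result:
customer | MIN(total)
---------+-----------
Grace    | 1342.15   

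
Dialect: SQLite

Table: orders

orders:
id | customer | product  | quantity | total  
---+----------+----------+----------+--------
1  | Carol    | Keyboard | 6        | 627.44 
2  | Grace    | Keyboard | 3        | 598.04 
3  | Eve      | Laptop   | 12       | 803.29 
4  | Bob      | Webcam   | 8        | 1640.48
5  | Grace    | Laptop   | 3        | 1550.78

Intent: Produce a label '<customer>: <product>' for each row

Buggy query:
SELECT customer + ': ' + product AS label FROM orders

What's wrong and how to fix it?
Bug: '+' is numeric addition; on text columns SQLite converts them to 0 instead of concatenating

Fix: Replace + with || to concatenate text

Corrected query:
SELECT customer || ': ' || product AS label FROM orders

Result:
label          
---------------
Carol: Keyboard
Grace: Keyboard
Eve: Laptop    
Bob: Webcam    
Grace: Laptop  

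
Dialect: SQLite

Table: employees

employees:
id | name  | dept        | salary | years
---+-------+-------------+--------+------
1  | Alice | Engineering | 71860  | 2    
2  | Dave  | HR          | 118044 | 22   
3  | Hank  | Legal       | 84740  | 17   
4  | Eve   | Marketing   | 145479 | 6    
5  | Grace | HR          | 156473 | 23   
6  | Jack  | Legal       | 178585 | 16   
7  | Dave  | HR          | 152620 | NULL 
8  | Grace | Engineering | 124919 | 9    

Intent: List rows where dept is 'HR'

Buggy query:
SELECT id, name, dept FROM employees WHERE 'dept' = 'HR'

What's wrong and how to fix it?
Bug: 'dept' in single quotes is a string literal, not the column; the comparison is literal-vs-literal and never true

Fix: Remove the quotes around the column name (or use double quotes for an identifier)

Corrected query:
SELECT id, name, dept FROM employees WHERE dept = 'HR'

Result:
id | name  | dept
---+-------+-----
2  | Dave  | HR  
5  | Grace | HR  
7  | Dave  | HR  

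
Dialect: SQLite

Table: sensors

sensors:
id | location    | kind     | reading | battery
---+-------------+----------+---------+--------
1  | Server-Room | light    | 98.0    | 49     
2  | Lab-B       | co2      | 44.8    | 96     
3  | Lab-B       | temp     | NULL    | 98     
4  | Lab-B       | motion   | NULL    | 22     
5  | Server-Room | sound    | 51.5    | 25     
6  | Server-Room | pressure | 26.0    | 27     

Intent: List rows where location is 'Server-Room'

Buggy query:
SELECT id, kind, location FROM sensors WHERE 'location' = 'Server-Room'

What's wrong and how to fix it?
Bug: 'location' in single quotes is a string literal, not the column; the comparison is literal-vs-literal and never true

Fix: Remove the quotes around the column name (or use double quotes for an identifier)

Corrected query:
SELECT id, kind, location FROM sensors WHERE location = 'Server-Room'

Result:
id | kind     | location   
---+----------+------------
1  | light    | Server-Room
5  | sound    | Server-Room
6  | pressure | Server-Room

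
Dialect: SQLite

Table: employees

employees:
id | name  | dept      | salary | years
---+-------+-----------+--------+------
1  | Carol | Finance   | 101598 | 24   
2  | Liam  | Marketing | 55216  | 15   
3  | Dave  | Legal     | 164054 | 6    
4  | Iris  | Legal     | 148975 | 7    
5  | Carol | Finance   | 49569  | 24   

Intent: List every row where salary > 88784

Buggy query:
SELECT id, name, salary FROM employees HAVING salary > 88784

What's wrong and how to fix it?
Bug: HAVING filters the output of aggregation, but this query has no GROUP BY and no aggregate functions, so SQLite rejects it (HAVING clause on a non-aggregate query); the condition here is per row

Fix: Use WHERE for row-level filtering

Corrected query:
SELECT id, name, salary FROM employees WHERE salary > 88784

Result:
id | name  | salary
---+-------+-------
1  | Carol | 101598
3  | Dave  | 164054
4  | Iris  | 148975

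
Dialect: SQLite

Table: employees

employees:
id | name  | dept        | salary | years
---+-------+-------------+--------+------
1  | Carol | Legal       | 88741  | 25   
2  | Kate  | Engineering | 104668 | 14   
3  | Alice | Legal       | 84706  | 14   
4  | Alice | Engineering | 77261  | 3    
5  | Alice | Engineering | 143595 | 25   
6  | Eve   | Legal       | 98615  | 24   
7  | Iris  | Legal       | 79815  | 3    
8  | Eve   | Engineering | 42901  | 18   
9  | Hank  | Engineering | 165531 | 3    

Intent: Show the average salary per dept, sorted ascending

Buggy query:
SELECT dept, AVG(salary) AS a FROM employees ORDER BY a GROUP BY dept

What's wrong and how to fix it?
Bug: GROUP BY must precede ORDER BY

Fix: Move ORDER BY to the end, after GROUP BY

Corrected query:
SELECT dept, AVG(salary) AS a FROM employees GROUP BY dept ORDER BY a

Result:
dept        | a       
------------+---------
Legal       | 87969.25
Engineering | 106791.2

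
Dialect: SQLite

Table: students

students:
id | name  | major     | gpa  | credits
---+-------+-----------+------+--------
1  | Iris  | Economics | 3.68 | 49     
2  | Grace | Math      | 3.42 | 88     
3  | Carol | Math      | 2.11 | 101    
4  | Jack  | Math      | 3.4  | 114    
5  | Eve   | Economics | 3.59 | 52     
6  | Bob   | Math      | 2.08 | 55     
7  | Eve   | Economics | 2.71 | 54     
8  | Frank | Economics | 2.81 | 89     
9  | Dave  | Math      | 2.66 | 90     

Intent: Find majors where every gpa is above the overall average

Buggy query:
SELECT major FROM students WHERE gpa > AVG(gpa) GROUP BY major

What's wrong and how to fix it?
Bug: WHERE evaluates per row before aggregation, so AVG() is unavailable

Fix: Use a subquery for AVG and a HAVING MIN(...) filter so the condition holds for every row in the group

Corrected query:
SELECT major FROM students GROUP BY major HAVING MIN(gpa) > (SELECT AVG(gpa) FROM students)

Result:
(no rows)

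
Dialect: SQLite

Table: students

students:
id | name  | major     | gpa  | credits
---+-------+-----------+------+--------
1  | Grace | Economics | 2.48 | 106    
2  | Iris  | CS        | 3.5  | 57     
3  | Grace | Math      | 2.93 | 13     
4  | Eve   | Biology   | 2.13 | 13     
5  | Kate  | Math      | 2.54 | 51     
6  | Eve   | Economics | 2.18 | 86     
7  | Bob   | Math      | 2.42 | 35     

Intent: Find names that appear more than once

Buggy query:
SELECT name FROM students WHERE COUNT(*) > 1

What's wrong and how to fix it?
Bug: COUNT(*) is an aggregate and cannot be used in WHERE

Fix: Group first, then use HAVING for the count condition

Corrected query:
SELECT name FROM students GROUP BY name HAVING COUNT(*) > 1

Result:
name 
-----
Eve  
Grace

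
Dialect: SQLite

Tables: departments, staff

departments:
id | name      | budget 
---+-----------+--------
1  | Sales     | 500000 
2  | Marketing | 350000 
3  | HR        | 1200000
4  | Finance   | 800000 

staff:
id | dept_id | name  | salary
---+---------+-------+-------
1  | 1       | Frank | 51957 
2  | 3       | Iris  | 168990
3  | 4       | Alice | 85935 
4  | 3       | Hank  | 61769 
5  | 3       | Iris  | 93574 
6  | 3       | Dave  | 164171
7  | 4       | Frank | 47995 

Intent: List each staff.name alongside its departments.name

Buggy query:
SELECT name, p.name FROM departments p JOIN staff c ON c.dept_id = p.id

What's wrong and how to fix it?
Bug: Both tables have a 'name' column; the unqualified reference is ambiguous

Fix: Qualify the column with its table alias (c.name)

Corrected query:
SELECT c.name, p.name FROM departments p JOIN staff c ON c.dept_id = p.id

Result:
name  | name   
------+--------
Frank | Sales  
Iris  | HR     
Alice | Finance
Hank  | HR     
Iris  | HR     
Dave  | HR     
Frank | Finance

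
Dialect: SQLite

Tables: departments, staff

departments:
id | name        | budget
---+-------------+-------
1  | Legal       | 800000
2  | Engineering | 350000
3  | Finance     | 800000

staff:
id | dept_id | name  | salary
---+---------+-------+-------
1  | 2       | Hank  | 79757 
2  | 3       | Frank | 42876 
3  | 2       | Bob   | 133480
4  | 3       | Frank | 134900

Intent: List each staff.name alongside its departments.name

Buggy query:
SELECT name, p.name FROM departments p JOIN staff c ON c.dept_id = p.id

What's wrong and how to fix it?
Bug: Both tables have a 'name' column; the unqualified reference is ambiguous

Fix: Prefix ambiguous columns with the table alias

Corrected query:
SELECT c.name, p.name FROM departments p JOIN staff c ON c.dept_id = p.id

Result:
name  | name       
------+------------
Hank  | Engineering
Frank | Finance    
Bob   | Engineering
Frank | Finance    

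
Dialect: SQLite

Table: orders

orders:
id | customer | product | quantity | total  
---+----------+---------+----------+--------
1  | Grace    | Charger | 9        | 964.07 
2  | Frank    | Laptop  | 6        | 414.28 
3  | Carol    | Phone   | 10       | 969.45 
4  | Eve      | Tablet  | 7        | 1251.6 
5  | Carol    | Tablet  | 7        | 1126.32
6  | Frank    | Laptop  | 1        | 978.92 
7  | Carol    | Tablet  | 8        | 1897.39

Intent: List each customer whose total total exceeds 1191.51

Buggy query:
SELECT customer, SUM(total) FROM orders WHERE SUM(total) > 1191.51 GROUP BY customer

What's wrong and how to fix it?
Bug: WHERE runs before GROUP BY, so aggregates aren't available there

Fix: Move the aggregate condition to a HAVING clause

Corrected query:
SELECT customer, SUM(total) FROM orders GROUP BY customer HAVING SUM(total) > 1191.51

Result:
customer | SUM(total)
---------+-----------
Carol    | 3993.16   
Eve      | 1251.6    
Frank    | 1393.2    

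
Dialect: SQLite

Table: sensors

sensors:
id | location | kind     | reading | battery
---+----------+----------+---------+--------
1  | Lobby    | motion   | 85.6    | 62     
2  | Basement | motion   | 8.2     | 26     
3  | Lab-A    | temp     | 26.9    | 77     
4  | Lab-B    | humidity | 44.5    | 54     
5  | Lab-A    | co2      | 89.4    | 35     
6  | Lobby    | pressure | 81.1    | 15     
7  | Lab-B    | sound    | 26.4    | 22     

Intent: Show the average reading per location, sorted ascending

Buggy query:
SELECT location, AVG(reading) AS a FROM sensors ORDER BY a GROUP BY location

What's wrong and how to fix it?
Bug: ORDER BY appears before GROUP BY; SQL clause order requires GROUP BY first

Fix: Move ORDER BY to the end, after GROUP BY

Corrected query:
SELECT location, AVG(reading) AS a FROM sensors GROUP BY location ORDER BY a

Result:
location | a    
---------+------
Basement | 8.2  
Lab-B    | 35.45
Lab-A    | 58.15
Lobby    | 83.35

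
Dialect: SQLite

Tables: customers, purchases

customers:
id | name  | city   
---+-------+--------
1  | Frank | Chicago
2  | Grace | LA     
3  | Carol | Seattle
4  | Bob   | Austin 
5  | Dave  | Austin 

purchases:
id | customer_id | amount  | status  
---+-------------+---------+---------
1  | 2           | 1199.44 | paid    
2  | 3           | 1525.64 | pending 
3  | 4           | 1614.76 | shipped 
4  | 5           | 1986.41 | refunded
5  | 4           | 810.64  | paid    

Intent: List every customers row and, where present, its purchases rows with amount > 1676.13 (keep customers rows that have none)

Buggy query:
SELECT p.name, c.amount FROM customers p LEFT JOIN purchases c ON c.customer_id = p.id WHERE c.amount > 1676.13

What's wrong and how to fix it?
Bug: Filtering c.amount in WHERE discards the NULL rows produced by LEFT JOIN, turning it into an inner join

Fix: Move the right-table condition into the ON clause so unmatched parents are kept

Corrected query:
SELECT p.name, c.amount FROM customers p LEFT JOIN purchases c ON c.customer_id = p.id AND c.amount > 1676.13

Result:
name  | amount 
------+--------
Frank | NULL   
Grace | NULL   
Carol | NULL   
Bob   | NULL   
Dave  | 1986.41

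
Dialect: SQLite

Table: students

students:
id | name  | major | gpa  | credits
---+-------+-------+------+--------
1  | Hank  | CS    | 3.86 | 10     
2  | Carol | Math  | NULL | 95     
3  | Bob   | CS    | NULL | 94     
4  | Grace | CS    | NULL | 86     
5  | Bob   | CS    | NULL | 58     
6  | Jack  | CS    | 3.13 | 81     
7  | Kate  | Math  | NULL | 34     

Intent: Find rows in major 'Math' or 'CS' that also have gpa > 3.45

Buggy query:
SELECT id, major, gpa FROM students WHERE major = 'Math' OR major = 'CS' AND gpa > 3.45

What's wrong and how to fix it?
Bug: Without parentheses, AND is evaluated before OR, so the gpa filter only applies to the 'CS' branch

Fix: Group the OR with parentheses (or use IN), then AND the threshold

Corrected query:
SELECT id, major, gpa FROM students WHERE (major = 'Math' OR major = 'CS') AND gpa > 3.45

Result:
id | major | gpa 
---+-------+-----
1  | CS    | 3.86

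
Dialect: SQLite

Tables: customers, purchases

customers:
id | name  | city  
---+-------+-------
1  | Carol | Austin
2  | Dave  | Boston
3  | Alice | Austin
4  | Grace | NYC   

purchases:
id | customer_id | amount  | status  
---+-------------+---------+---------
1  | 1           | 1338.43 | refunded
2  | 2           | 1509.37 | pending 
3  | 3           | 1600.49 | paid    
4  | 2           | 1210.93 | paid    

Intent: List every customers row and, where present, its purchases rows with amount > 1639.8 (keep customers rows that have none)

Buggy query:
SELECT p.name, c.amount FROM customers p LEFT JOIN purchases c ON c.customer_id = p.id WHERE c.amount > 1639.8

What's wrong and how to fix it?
Bug: Filtering c.amount in WHERE discards the NULL rows produced by LEFT JOIN, turning it into an inner join

Fix: Put 'c.amount > 1639.8' in the JOIN's ON clause instead of WHERE

Corrected query:
SELECT p.name, c.amount FROM customers p LEFT JOIN purchases c ON c.customer_id = p.id AND c.amount > 1639.8

Result:
name  | amount
------+-------
Carol | NULL  
Dave  | NULL  
Alice | NULL  
Grace | NULL  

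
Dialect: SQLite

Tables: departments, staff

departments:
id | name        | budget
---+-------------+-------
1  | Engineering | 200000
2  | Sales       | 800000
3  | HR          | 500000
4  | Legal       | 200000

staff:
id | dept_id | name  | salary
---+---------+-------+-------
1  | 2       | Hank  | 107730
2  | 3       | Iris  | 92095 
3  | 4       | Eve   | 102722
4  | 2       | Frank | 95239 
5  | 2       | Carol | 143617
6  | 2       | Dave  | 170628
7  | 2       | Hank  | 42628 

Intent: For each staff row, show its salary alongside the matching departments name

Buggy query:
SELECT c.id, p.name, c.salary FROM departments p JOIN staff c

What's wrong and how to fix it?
Bug: JOIN with no ON clause produces a cartesian product; every staff row pairs with every departments row

Fix: Specify the join condition linking the foreign key to the parent id

Corrected query:
SELECT c.id, p.name, c.salary FROM departments p JOIN staff c ON c.dept_id = p.id

Result:
id | name  | salary
---+-------+-------
1  | Sales | 107730
2  | HR    | 92095 
3  | Legal | 102722
4  | Sales | 95239 
5  | Sales | 143617
6  | Sales | 170628
7  | Sales | 42628 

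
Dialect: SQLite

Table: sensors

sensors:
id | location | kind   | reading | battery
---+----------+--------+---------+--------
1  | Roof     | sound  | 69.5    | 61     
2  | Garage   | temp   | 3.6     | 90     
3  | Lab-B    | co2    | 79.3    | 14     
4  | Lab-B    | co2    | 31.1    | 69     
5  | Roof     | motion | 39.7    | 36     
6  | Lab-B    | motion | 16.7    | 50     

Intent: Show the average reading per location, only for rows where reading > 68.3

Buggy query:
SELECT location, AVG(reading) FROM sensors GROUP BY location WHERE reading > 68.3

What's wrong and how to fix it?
Bug: Row-level WHERE must come before GROUP BY in the clause order

Fix: Move the WHERE clause before GROUP BY

Corrected query:
SELECT location, AVG(reading) FROM sensors WHERE reading > 68.3 GROUP BY location

Result:
location | AVG(reading)
---------+-------------
Lab-B    | 79.3        
Roof     | 69.5        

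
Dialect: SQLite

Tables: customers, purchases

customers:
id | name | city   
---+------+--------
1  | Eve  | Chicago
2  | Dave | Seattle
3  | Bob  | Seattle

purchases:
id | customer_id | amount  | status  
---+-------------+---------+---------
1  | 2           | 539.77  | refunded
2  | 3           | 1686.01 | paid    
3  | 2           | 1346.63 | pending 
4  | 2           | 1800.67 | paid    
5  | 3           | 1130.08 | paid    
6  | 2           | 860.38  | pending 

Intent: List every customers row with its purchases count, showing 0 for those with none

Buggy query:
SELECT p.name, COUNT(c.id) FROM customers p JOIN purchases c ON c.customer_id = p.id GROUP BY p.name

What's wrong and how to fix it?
Bug: INNER JOIN drops customers rows that have no matching purchases rows

Fix: Use LEFT JOIN so parents without children still appear (COUNT(c.id) gives 0)

Corrected query:
SELECT p.name, COUNT(c.id) FROM customers p LEFT JOIN purchases c ON c.customer_id = p.id GROUP BY p.name

Result:
name | COUNT(c.id)
-----+------------
Bob  | 2          
Dave | 4          
Eve  | 0          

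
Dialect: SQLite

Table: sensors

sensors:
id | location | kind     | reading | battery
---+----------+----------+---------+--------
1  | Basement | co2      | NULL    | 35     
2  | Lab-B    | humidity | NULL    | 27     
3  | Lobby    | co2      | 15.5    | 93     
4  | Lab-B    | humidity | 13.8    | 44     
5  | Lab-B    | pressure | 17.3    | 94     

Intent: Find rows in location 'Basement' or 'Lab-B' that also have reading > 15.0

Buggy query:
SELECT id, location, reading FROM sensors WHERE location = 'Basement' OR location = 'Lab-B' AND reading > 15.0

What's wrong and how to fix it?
Bug: AND binds tighter than OR, so this parses as location = 'Basement' OR (location = 'Lab-B' AND reading > 15.0)

Fix: Add parentheses around the OR so the AND applies to both alternatives

Corrected query:
SELECT id, location, reading FROM sensors WHERE (location = 'Basement' OR location = 'Lab-B') AND reading > 15.0

Result:
id | location | reading
---+----------+--------
5  | Lab-B    | 17.3   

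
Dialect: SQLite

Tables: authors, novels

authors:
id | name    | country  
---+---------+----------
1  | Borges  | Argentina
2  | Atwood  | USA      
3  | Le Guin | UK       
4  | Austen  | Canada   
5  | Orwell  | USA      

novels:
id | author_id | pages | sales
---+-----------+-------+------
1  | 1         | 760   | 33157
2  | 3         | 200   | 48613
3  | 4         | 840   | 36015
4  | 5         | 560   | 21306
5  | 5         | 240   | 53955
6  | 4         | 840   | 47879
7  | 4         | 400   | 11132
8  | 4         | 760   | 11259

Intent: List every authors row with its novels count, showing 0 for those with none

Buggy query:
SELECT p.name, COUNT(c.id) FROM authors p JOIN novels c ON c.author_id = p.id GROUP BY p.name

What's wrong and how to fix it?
Bug: INNER JOIN drops authors rows that have no matching novels rows

Fix: Use LEFT JOIN so parents without children still appear (COUNT(c.id) gives 0)

Corrected query:
SELECT p.name, COUNT(c.id) FROM authors p LEFT JOIN novels c ON c.author_id = p.id GROUP BY p.name

Result:
name    | COUNT(c.id)
--------+------------
Atwood  | 0          
Austen  | 4          
Borges  | 1          
Le Guin | 1          
Orwell  | 2          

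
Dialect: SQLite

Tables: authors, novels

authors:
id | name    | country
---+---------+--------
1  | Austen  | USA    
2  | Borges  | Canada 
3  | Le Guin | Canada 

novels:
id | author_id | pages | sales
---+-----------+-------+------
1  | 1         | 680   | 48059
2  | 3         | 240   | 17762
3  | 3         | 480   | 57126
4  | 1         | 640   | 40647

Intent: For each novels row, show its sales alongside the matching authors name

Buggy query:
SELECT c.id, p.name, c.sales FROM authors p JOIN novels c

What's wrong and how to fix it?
Bug: JOIN with no ON clause produces a cartesian product; every novels row pairs with every authors row

Fix: Add ON c.author_id = p.id to the JOIN

Corrected query:
SELECT c.id, p.name, c.sales FROM authors p JOIN novels c ON c.author_id = p.id

Result:
id | name    | sales
---+---------+------
1  | Austen  | 48059
2  | Le Guin | 17762
3  | Le Guin | 57126
4  | Austen  | 40647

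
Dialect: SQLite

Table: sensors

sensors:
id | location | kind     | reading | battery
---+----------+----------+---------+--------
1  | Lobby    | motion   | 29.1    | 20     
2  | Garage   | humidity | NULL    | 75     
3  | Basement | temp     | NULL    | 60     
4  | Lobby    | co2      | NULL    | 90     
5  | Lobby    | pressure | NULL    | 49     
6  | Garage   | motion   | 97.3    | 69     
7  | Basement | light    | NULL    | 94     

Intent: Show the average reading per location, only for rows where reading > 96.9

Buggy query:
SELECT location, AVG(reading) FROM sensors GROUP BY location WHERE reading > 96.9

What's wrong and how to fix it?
Bug: WHERE cannot follow GROUP BY

Fix: Place WHERE between FROM and GROUP BY

Corrected query:
SELECT location, AVG(reading) FROM sensors WHERE reading > 96.9 GROUP BY location

Result:
location | AVG(reading)
---------+-------------
Garage   | 97.3        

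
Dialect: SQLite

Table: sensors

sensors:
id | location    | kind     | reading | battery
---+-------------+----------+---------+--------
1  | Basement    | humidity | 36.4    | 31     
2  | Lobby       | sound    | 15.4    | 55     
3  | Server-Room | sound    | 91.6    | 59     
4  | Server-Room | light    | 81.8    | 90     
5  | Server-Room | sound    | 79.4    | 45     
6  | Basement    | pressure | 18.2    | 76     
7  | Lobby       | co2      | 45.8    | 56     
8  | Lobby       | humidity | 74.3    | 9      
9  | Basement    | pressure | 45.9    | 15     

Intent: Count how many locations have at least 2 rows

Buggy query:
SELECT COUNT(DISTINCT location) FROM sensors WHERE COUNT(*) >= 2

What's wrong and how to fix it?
Bug: WHERE filters individual rows, not groups, so a group-level COUNT is invalid there

Fix: Use a subquery that GROUPs and filters with HAVING, then count its rows

Corrected query:
SELECT COUNT(*) FROM (SELECT location FROM sensors GROUP BY location HAVING COUNT(*) >= 2)

Result:
COUNT(*)
--------
3       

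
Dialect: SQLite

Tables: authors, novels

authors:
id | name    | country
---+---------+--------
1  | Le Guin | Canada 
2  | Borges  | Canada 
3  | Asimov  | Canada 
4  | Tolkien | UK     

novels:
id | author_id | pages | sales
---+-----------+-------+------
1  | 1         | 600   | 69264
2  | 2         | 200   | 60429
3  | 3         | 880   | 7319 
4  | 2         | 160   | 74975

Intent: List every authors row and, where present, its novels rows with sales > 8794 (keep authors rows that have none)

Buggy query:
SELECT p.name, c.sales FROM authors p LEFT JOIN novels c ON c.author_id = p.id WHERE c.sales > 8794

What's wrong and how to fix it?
Bug: A WHERE condition on the right-hand table after LEFT JOIN drops unmatched parents

Fix: Put 'c.sales > 8794' in the JOIN's ON clause instead of WHERE

Corrected query:
SELECT p.name, c.sales FROM authors p LEFT JOIN novels c ON c.author_id = p.id AND c.sales > 8794

Result:
name    | sales
--------+------
Le Guin | 69264
Borges  | 60429
Borges  | 74975
Asimov  | NULL 
Tolkien | NULL 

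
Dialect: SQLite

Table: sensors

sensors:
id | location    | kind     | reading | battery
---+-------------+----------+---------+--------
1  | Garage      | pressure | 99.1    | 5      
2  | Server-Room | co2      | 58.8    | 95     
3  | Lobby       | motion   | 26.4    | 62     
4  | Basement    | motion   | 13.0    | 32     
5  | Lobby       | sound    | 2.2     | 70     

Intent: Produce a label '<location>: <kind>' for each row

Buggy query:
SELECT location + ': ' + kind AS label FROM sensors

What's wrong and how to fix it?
Bug: SQLite uses || for string concatenation; + coerces text to numbers (yielding 0)

Fix: Replace + with || to concatenate text

Corrected query:
SELECT location || ': ' || kind AS label FROM sensors

Result:
label           
----------------
Garage: pressure
Server-Room: co2
Lobby: motion   
Basement: motion
Lobby: sound    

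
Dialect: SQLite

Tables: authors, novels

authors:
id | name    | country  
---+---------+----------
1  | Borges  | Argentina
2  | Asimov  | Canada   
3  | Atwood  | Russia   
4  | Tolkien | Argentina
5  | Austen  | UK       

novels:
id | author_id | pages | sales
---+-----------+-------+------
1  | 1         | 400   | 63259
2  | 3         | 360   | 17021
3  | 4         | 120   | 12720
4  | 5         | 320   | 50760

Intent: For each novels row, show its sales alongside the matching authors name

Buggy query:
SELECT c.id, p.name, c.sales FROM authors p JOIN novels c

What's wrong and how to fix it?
Bug: JOIN with no ON clause produces a cartesian product; every novels row pairs with every authors row

Fix: Specify the join condition linking the foreign key to the parent id

Corrected query:
SELECT c.id, p.name, c.sales FROM authors p JOIN novels c ON c.author_id = p.id

Result:
id | name    | sales
---+---------+------
1  | Borges  | 63259
2  | Atwood  | 17021
3  | Tolkien | 12720
4  | Austen  | 50760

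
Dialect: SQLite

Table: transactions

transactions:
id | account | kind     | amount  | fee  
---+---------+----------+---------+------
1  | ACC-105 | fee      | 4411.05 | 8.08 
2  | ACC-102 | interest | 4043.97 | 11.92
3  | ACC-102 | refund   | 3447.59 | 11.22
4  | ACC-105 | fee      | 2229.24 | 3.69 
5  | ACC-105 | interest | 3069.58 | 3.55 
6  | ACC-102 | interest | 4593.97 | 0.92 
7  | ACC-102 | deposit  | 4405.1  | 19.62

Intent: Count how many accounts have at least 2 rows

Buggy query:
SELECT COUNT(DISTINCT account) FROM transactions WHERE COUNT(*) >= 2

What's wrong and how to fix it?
Bug: WHERE filters individual rows, not groups, so a group-level COUNT is invalid there

Fix: Use a subquery that GROUPs and filters with HAVING, then count its rows

Corrected query:
SELECT COUNT(*) FROM (SELECT account FROM transactions GROUP BY account HAVING COUNT(*) >= 2)

Result:
COUNT(*)
--------
2       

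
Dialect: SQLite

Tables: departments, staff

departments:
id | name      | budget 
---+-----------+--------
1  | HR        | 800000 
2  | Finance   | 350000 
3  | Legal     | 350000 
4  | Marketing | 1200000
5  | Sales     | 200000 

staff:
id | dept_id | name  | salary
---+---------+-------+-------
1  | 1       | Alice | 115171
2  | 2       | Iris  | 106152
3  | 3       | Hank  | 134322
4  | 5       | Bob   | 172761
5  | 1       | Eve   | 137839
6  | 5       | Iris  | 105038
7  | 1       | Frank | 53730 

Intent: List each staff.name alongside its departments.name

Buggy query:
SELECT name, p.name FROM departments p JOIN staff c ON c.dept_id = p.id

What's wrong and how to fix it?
Bug: 'name' exists in both joined tables, so the database can't tell which one is meant

Fix: Prefix ambiguous columns with the table alias

Corrected query:
SELECT c.name, p.name FROM departments p JOIN staff c ON c.dept_id = p.id

Result:
name  | name   
------+--------
Alice | HR     
Iris  | Finance
Hank  | Legal  
Bob   | Sales  
Eve   | HR     
Iris  | Sales  
Frank | HR     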